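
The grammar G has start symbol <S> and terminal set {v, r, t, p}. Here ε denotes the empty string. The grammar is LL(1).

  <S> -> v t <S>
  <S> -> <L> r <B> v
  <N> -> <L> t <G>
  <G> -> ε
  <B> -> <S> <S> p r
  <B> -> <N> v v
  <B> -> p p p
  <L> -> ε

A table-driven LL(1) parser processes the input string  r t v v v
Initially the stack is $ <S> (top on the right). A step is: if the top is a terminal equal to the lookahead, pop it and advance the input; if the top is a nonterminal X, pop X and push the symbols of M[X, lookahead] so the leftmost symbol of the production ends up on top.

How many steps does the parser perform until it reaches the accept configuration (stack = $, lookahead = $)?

step 1: stack=$ <S>  input=r t v v v $  — expand <S> -> <L> r <B> v
step 2: stack=$ v <B> r <L>  input=r t v v v $  — expand <L> -> ε
step 3: stack=$ v <B> r  input=r t v v v $  — match r
step 4: stack=$ v <B>  input=t v v v $  — expand <B> -> <N> v v
step 5: stack=$ v v v <N>  input=t v v v $  — expand <N> -> <L> t <G>
step 6: stack=$ v v v <G> t <L>  input=t v v v $  — expand <L> -> ε
step 7: stack=$ v v v <G> t  input=t v v v $  — match t
step 8: stack=$ v v v <G>  input=v v v $  — expand <G> -> ε
step 9: stack=$ v v v  input=v v v $  — match v
step 10: stack=$ v v  input=v v $  — match v
step 11: stack=$ v  input=v $  — match v
Accept reached after 11 steps.

11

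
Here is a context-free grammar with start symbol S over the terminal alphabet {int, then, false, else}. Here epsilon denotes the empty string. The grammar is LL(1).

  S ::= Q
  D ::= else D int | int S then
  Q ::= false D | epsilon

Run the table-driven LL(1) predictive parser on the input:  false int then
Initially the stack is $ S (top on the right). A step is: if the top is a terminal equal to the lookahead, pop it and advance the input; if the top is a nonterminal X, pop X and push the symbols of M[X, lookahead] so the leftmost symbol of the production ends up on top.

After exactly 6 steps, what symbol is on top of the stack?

step 1: stack=$ S  input=false int then $  — expand S ::= Q
step 2: stack=$ Q  input=false int then $  — expand Q ::= false D
step 3: stack=$ D false  input=false int then $  — match false
step 4: stack=$ D  input=int then $  — expand D ::= int S then
step 5: stack=$ then S int  input=int then $  — match int
step 6: stack=$ then S  input=then $  — expand S ::= Q
Stack after step 6: $ then Q (top = Q).

Q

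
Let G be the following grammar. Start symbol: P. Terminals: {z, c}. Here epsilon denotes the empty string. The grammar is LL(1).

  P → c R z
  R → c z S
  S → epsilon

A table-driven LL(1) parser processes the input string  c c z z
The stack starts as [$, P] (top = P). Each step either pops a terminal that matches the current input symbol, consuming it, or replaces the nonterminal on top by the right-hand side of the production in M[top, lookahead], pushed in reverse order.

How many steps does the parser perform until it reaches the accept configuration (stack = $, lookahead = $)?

7

step 1: stack=$ P  input=c c z z $  — expand P → c R z
step 2: stack=$ z R c  input=c c z z $  — match c
step 3: stack=$ z R  input=c z z $  — expand R → c z S
step 4: stack=$ z S z c  input=c z z $  — match c
step 5: stack=$ z S z  input=z z $  — match z
step 6: stack=$ z S  input=z $  — expand S → epsilon
step 7: stack=$ z  input=z $  — match z
Accept reached after 7 steps.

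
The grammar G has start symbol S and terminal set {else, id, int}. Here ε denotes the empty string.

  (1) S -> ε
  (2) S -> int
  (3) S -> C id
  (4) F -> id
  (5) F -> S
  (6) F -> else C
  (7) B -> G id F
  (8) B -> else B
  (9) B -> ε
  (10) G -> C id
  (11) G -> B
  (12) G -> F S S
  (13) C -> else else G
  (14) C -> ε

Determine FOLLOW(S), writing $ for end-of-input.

{$, else, id, int}

FIRST(C) = {ε, else}
FIRST(S) = {ε, else, id, int}  (via C id)
FIRST(F) = {ε, else, id, int}  (via S)
FIRST(B) = {ε, else, id, int}  (via G id F)
FIRST(G) = {ε, else, id, int}  (via C id, B, F S S)
FOLLOW(S) includes $ since S is the start symbol.
FOLLOW(S): in F->S, the suffix after S is empty, so FOLLOW(S) ⊇ FOLLOW(F) = {else, id, int}; in G->F S S (occurrence 1), S is followed by S with FIRST {ε, else, id, int}; in G->F S S (occurrence 1), the suffix after S is nullable, so FOLLOW(S) ⊇ FOLLOW(G) = {else, id, int}; in G->F S S (occurrence 2), the suffix after S is empty, so FOLLOW(S) ⊇ FOLLOW(G) = {else, id, int}. Thus FOLLOW(S) = {$, else, id, int}.
FOLLOW(F): in B->G id F, the suffix after F is empty, so FOLLOW(F) ⊇ FOLLOW(B) = {else, id, int}; in G->F S S, F is followed by S S with FIRST {ε, else, id, int}; in G->F S S, the suffix after F is nullable, so FOLLOW(F) ⊇ FOLLOW(G) = {else, id, int}. Thus FOLLOW(F) = {else, id, int}.
FOLLOW(C): in S->C id, C is followed by id with FIRST {id}; in F->else C, the suffix after C is empty, so FOLLOW(C) ⊇ FOLLOW(F) = {else, id, int}; in G->C id, C is followed by id with FIRST {id}. Thus FOLLOW(C) = {else, id, int}.
FOLLOW(G): in B->G id F, G is followed by id F with FIRST {id}; in C->else else G, the suffix after G is empty, so FOLLOW(G) ⊇ FOLLOW(C) = {else, id, int}. Thus FOLLOW(G) = {else, id, int}.
FOLLOW(B): in B->else B, the suffix after B is empty (adds nothing new); in G->B, the suffix after B is empty, so FOLLOW(B) ⊇ FOLLOW(G) = {else, id, int}. Thus FOLLOW(B) = {else, id, int}.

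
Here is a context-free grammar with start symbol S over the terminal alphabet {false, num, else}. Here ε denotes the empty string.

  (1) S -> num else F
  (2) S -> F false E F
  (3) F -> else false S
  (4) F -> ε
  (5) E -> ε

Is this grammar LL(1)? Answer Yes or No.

FIRST(S) = {else, false, num}
FIRST(F) = {ε, else}
FIRST(E) = {ε}
FOLLOW(S) = {$, false}
FOLLOW(F) = {$, false}
FOLLOW(E) = {$, else, false}
Each cell of M receives at most one production.

Yes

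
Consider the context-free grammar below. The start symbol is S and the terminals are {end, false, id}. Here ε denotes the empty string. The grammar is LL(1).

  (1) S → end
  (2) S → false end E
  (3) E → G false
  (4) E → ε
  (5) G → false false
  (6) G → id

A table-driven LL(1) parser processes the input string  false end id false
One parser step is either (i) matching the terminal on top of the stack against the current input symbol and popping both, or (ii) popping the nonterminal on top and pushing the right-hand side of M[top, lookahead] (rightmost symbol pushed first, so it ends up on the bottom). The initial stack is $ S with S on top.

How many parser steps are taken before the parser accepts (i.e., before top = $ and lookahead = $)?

7

     Stack          Input                 Action
  1  $ S            false end id false $  expand S → false end E
  2  $ E end false  false end id false $  match false
  3  $ E end        end id false $        match end
  4  $ E            id false $            expand E → G false
  5  $ false G      id false $            expand G → id
  6  $ false id     id false $            match id
  7  $ false        false $               match false
Accept reached after 7 steps.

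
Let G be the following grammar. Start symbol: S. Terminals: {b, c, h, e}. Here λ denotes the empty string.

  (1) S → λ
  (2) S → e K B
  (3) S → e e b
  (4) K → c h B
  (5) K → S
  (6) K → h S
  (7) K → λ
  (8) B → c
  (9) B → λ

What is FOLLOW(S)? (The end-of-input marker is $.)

FIRST(S): from S→λ we get {λ}; from S→e K B we get {e}; from S→e e b we get {e}. So FIRST(S) = {λ, e}.
FIRST(B): from B→c we get {c}; from B→λ we get {λ}. So FIRST(B) = {λ, c}.
FIRST(K): from K→c h B we get {c}; from K→S we get {λ, e}; from K→h S we get {h}; from K→λ we get {λ}. So FIRST(K) = {λ, c, e, h}.
FOLLOW(S) includes $ since S is the start symbol.
FOLLOW(S): in K→S, the suffix after S is empty, so FOLLOW(S) ⊇ FOLLOW(K) = {$, c}; in K→h S, the suffix after S is empty, so FOLLOW(S) ⊇ FOLLOW(K) = {$, c}. Thus FOLLOW(S) = {$, c}.
FOLLOW(K): in S→e K B, K is followed by B with FIRST {λ, c}; in S→e K B, the suffix after K is nullable, so FOLLOW(K) ⊇ FOLLOW(S) = {$, c}. Thus FOLLOW(K) = {$, c}.
FOLLOW(B): in S→e K B, the suffix after B is empty, so FOLLOW(B) ⊇ FOLLOW(S) = {$, c}; in K→c h B, the suffix after B is empty, so FOLLOW(B) ⊇ FOLLOW(K) = {$, c}. Thus FOLLOW(B) = {$, c}.

{$, c}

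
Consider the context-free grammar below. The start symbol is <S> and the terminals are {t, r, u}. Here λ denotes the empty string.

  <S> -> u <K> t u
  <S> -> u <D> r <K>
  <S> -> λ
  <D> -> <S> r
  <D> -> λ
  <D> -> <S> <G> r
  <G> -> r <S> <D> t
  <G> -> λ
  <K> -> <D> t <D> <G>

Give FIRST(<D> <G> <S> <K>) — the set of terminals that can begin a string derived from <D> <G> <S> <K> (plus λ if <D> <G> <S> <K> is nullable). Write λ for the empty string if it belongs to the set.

FIRST(<S>) = {λ, u}
FIRST(<G>) = {λ, r}
FIRST(<D>) = {λ, r, u}  (via <S> r, <S> <G> r)
FIRST(<K>) = {r, t, u}  (via <D> t <D> <G>)
FIRST(<D> <G> <S> <K>): take FIRST of each symbol in turn, carrying on past any symbol whose FIRST contains λ; result {r, t, u}.

{r, t, u}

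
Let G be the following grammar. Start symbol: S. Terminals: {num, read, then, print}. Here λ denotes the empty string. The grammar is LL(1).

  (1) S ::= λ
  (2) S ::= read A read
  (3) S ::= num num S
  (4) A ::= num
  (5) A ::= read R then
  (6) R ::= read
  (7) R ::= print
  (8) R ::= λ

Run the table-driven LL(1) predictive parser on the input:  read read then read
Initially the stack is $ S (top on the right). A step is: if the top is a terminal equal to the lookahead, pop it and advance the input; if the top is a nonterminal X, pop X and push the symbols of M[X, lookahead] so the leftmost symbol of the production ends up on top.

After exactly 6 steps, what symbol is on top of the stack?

step 1: stack=$ S  input=read read then read $  — expand S ::= read A read
step 2: stack=$ read A read  input=read read then read $  — match read
step 3: stack=$ read A  input=read then read $  — expand A ::= read R then
step 4: stack=$ read then R read  input=read then read $  — match read
step 5: stack=$ read then R  input=then read $  — expand R ::= λ
step 6: stack=$ read then  input=then read $  — match then
Stack after step 6: $ read (top = read).

read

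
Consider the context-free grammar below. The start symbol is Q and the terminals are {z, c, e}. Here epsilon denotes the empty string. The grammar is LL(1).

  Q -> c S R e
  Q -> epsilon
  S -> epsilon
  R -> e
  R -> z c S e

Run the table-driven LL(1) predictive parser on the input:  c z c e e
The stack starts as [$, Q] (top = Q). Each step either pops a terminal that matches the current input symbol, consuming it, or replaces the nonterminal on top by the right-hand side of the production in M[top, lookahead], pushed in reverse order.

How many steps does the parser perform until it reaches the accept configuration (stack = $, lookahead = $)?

     Stack        Input        Action
  1  $ Q          c z c e e $  expand Q -> c S R e
  2  $ e R S c    c z c e e $  match c
  3  $ e R S      z c e e $    expand S -> epsilon
  4  $ e R        z c e e $    expand R -> z c S e
  5  $ e e S c z  z c e e $    match z
  6  $ e e S c    c e e $      match c
  7  $ e e S      e e $        expand S -> epsilon
  8  $ e e        e e $        match e
  9  $ e          e $          match e
Accept reached after 9 steps.

9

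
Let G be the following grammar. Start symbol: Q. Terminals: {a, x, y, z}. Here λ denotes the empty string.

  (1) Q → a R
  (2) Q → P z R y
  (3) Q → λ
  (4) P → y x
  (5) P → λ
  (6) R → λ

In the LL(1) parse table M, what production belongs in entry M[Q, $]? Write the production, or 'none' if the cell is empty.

FIRST(P): from P→y x we get {y}; from P→λ we get {λ}. So FIRST(P) = {λ, y}.
FIRST(R): from R→λ we get {λ}. So FIRST(R) = {λ}.
FIRST(Q): from Q→a R we get {a}; from Q→P z R y we get {y, z}; from Q→λ we get {λ}. So FIRST(Q) = {λ, a, y, z}.
FOLLOW(Q) includes $ since Q is the start symbol.
FOLLOW(Q): Q appears on no right-hand side. Thus FOLLOW(Q) = {$}.
For Q → a R: FIRST(a R) = {a}, so it goes in M[Q, t] for t ∈ {a}.
For Q → P z R y: FIRST(P z R y) = {y, z}, so it goes in M[Q, t] for t ∈ {y, z}.
For Q → λ: FIRST(λ) = {λ}, so it goes in M[Q, t] for t ∈ {}; since λ ∈ FIRST, also for every t ∈ FOLLOW(Q) = {$}.

Q → λ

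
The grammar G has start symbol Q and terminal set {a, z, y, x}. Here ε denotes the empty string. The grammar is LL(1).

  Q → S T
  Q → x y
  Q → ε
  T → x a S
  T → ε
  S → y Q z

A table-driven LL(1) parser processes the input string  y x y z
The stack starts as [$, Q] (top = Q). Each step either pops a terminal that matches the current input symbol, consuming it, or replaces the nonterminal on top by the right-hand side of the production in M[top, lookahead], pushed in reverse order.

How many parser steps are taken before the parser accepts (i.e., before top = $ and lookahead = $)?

     Stack      Input      Action
  1  $ Q        y x y z $  expand Q → S T
  2  $ T S      y x y z $  expand S → y Q z
  3  $ T z Q y  y x y z $  match y
  4  $ T z Q    x y z $    expand Q → x y
  5  $ T z y x  x y z $    match x
  6  $ T z y    y z $      match y
  7  $ T z      z $        match z
  8  $ T        $          expand T → ε
Accept reached after 8 steps.

8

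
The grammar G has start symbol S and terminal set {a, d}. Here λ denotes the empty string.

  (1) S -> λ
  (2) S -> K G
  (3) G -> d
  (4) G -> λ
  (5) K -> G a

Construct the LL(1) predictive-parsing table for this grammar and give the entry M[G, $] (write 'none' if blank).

FIRST(G): from G->d we get {d}; from G->λ we get {λ}. So FIRST(G) = {λ, d}.
FIRST(K): from K->G a we get {a, d}. So FIRST(K) = {a, d}.
FIRST(S): from S->λ we get {λ}; from S->K G we get {a, d}. So FIRST(S) = {λ, a, d}.
FOLLOW(S) includes $ since S is the start symbol.
FOLLOW(S): S appears on no right-hand side. Thus FOLLOW(S) = {$}.
FOLLOW(G): in S->K G, the suffix after G is empty, so FOLLOW(G) ⊇ FOLLOW(S) = {$}; in K->G a, G is followed by a with FIRST {a}. Thus FOLLOW(G) = {$, a}.
For G -> d: FIRST(d) = {d}, so it goes in M[G, t] for t ∈ {d}.
For G -> λ: FIRST(λ) = {λ}, so it goes in M[G, t] for t ∈ {}; since λ ∈ FIRST, also for every t ∈ FOLLOW(G) = {$, a}.

G -> λ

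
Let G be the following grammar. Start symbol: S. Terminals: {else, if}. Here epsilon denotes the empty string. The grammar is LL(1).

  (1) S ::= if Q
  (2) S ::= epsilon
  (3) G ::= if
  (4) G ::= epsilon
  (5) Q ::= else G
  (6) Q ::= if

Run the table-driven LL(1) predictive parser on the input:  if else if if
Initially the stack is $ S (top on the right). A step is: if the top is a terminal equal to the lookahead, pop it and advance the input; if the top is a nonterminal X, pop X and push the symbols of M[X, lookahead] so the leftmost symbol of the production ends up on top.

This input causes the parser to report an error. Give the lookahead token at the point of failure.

     Stack     Input            Action
  1  $ S       if else if if $  expand S ::= if Q
  2  $ Q if    if else if if $  match if
  3  $ Q       else if if $     expand Q ::= else G
  4  $ G else  else if if $     match else
  5  $ G       if if $          expand G ::= if
  6  $ if      if if $          match if
  7  $         if $             error: stack empty but input remains

if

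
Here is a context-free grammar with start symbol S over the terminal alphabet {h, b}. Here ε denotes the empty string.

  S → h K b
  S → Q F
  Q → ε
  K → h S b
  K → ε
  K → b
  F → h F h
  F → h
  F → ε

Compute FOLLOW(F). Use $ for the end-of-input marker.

FIRST(Q) = {ε}
FIRST(K) = {ε, b, h}
FIRST(F) = {ε, h}
FIRST(S) = {ε, h}  (via Q F)
FOLLOW(S) includes $ since S is the start symbol.
FOLLOW(S): in K→h S b, S is followed by b with FIRST {b}. Thus FOLLOW(S) = {$, b}.
FOLLOW(Q): in S→Q F, Q is followed by F with FIRST {ε, h}; in S→Q F, the suffix after Q is nullable, so FOLLOW(Q) ⊇ FOLLOW(S) = {$, b}. Thus FOLLOW(Q) = {$, b, h}.
FOLLOW(K): in S→h K b, K is followed by b with FIRST {b}. Thus FOLLOW(K) = {b}.
FOLLOW(F): in S→Q F, the suffix after F is empty, so FOLLOW(F) ⊇ FOLLOW(S) = {$, b}; in F→h F h, F is followed by h with FIRST {h}. Thus FOLLOW(F) = {$, b, h}.

{$, b, h}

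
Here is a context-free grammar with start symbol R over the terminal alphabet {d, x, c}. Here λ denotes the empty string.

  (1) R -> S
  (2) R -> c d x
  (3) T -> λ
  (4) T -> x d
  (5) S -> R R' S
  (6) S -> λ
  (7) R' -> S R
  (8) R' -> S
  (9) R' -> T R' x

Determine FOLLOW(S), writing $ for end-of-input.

{$, c, x}

FIRST(T) = {λ, x}
FIRST(R) = {λ, c, x}  (via S)
FIRST(S) = {λ, c, x}  (via R R' S)
FIRST(R') = {λ, c, x}  (via S R, S, T R' x)
FOLLOW(R) includes $ since R is the start symbol.
FOLLOW(T): in R'->T R' x, T is followed by R' x with FIRST {c, x}. Thus FOLLOW(T) = {c, x}.
FOLLOW(R): in S->R R' S, R is followed by R' S with FIRST {λ, c, x}; in S->R R' S, the suffix after R is nullable, so FOLLOW(R) ⊇ FOLLOW(S) = {$, c, x}; in R'->S R, the suffix after R is empty, so FOLLOW(R) ⊇ FOLLOW(R') = {$, c, x}. Thus FOLLOW(R) = {$, c, x}.
FOLLOW(S): in R->S, the suffix after S is empty, so FOLLOW(S) ⊇ FOLLOW(R) = {$, c, x}; in S->R R' S, the suffix after S is empty (adds nothing new); in R'->S R, S is followed by R with FIRST {λ, c, x}; in R'->S R, the suffix after S is nullable, so FOLLOW(S) ⊇ FOLLOW(R') = {$, c, x}; in R'->S, the suffix after S is empty, so FOLLOW(S) ⊇ FOLLOW(R') = {$, c, x}. Thus FOLLOW(S) = {$, c, x}.
FOLLOW(R'): in S->R R' S, R' is followed by S with FIRST {λ, c, x}; in S->R R' S, the suffix after R' is nullable, so FOLLOW(R') ⊇ FOLLOW(S) = {$, c, x}; in R'->T R' x, R' is followed by x with FIRST {x}. Thus FOLLOW(R') = {$, c, x}.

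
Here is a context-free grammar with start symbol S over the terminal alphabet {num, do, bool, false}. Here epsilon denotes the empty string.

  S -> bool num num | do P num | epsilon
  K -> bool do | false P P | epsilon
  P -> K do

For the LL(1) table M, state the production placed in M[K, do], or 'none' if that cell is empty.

FIRST(S) = {epsilon, bool, do}
FIRST(K) = {epsilon, bool, false}
FIRST(P) = {bool, do, false}  (via K do)
FOLLOW(S) includes $ since S is the start symbol.
FOLLOW(K): in P->K do, K is followed by do with FIRST {do}. Thus FOLLOW(K) = {do}.
For K -> bool do: FIRST(bool do) = {bool}, so it goes in M[K, t] for t ∈ {bool}.
For K -> false P P: FIRST(false P P) = {false}, so it goes in M[K, t] for t ∈ {false}.
For K -> epsilon: FIRST(epsilon) = {epsilon}, so it goes in M[K, t] for t ∈ {}; since epsilon ∈ FIRST, also for every t ∈ FOLLOW(K) = {do}.

K -> epsilon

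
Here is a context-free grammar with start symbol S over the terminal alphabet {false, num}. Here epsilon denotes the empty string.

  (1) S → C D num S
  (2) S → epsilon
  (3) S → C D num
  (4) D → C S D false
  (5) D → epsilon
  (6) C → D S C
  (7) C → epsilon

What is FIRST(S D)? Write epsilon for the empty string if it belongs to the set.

{epsilon, false, num}

FIRST(S) = {epsilon, false, num}  (via C D num S, C D num)
FIRST(D) = {epsilon, false, num}  (via C S D false)
FIRST(C) = {epsilon, false, num}  (via D S C)
FIRST(S D): take FIRST of each symbol in turn, carrying on past any symbol whose FIRST contains epsilon; result {epsilon, false, num}.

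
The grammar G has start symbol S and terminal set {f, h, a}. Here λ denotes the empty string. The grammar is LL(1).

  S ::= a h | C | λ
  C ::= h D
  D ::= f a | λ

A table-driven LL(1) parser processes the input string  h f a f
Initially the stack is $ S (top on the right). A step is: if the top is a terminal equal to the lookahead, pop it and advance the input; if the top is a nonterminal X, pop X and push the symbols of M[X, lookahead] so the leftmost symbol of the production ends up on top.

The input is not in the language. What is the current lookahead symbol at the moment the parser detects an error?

     Stack  Input      Action
  1  $ S    h f a f $  expand S ::= C
  2  $ C    h f a f $  expand C ::= h D
  3  $ D h  h f a f $  match h
  4  $ D    f a f $    expand D ::= f a
  5  $ a f  f a f $    match f
  6  $ a    a f $      match a
  7  $      f $        error: stack empty but input remains

f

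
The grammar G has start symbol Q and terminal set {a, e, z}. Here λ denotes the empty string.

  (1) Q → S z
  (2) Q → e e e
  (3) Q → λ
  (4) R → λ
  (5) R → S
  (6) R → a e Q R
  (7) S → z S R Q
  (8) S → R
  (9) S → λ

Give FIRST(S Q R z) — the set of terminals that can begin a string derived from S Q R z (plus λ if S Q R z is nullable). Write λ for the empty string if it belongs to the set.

{a, e, z}

FIRST(Q) = {λ, a, e, z}  (via S z)
FIRST(R) = {λ, a, z}  (via S)
FIRST(S) = {λ, a, z}  (via R)
FIRST(S Q R z): take FIRST of each symbol in turn, carrying on past any symbol whose FIRST contains λ; result {a, e, z}.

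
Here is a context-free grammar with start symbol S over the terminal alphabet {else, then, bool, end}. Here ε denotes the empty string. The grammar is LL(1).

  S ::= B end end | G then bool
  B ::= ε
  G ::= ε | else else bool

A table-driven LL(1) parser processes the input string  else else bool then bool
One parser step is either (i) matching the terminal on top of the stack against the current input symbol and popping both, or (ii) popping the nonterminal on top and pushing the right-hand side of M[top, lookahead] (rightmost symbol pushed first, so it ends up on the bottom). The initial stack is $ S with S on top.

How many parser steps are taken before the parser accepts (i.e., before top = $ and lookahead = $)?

7

step 1: stack=$ S  input=else else bool then bool $  — expand S ::= G then bool
step 2: stack=$ bool then G  input=else else bool then bool $  — expand G ::= else else bool
step 3: stack=$ bool then bool else else  input=else else bool then bool $  — match else
step 4: stack=$ bool then bool else  input=else bool then bool $  — match else
step 5: stack=$ bool then bool  input=bool then bool $  — match bool
step 6: stack=$ bool then  input=then bool $  — match then
step 7: stack=$ bool  input=bool $  — match bool
Accept reached after 7 steps.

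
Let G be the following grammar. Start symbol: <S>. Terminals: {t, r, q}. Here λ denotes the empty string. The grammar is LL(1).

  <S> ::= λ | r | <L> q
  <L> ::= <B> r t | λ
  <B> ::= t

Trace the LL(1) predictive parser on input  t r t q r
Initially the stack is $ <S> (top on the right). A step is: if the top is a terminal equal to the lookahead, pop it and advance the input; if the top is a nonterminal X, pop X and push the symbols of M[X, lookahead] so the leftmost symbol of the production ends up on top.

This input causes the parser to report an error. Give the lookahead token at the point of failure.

step 1: stack=$ <S>  input=t r t q r $  — expand <S> ::= <L> q
step 2: stack=$ q <L>  input=t r t q r $  — expand <L> ::= <B> r t
step 3: stack=$ q t r <B>  input=t r t q r $  — expand <B> ::= t
step 4: stack=$ q t r t  input=t r t q r $  — match t
step 5: stack=$ q t r  input=r t q r $  — match r
step 6: stack=$ q t  input=t q r $  — match t
step 7: stack=$ q  input=q r $  — match q
step 8: stack=$  input=r $  — error: stack empty but input remains

r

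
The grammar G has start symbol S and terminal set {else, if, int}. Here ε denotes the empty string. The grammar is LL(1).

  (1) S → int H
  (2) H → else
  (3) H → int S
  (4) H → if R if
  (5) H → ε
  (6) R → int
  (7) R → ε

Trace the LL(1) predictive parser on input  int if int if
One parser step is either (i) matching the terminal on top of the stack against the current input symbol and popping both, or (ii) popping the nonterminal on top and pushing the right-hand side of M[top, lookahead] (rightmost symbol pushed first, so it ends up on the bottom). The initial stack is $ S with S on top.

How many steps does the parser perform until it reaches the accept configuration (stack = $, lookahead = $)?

step 1: stack=$ S  input=int if int if $  — expand S → int H
step 2: stack=$ H int  input=int if int if $  — match int
step 3: stack=$ H  input=if int if $  — expand H → if R if
step 4: stack=$ if R if  input=if int if $  — match if
step 5: stack=$ if R  input=int if $  — expand R → int
step 6: stack=$ if int  input=int if $  — match int
step 7: stack=$ if  input=if $  — match if
Accept reached after 7 steps.

7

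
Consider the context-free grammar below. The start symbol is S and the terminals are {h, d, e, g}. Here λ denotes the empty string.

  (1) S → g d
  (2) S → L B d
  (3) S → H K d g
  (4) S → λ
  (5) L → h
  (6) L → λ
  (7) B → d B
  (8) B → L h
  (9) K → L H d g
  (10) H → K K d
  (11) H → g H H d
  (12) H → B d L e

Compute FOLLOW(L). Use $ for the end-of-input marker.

{d, e, g, h}

FIRST(L) = {λ, h}
FIRST(B) = {d, h}  (via L h)
FIRST(S) = {λ, d, g, h}  (via L B d, H K d g)
FIRST(K) = {d, g, h}  (via L H d g)
FIRST(H) = {d, g, h}  (via K K d, B d L e)
FOLLOW(S) includes $ since S is the start symbol.
FOLLOW(S): S appears on no right-hand side. Thus FOLLOW(S) = {$}.
FOLLOW(L): in S→L B d, L is followed by B d with FIRST {d, h}; in B→L h, L is followed by h with FIRST {h}; in K→L H d g, L is followed by H d g with FIRST {d, g, h}; in H→B d L e, L is followed by e with FIRST {e}. Thus FOLLOW(L) = {d, e, g, h}.
FOLLOW(B): in S→L B d, B is followed by d with FIRST {d}; in B→d B, the suffix after B is empty (adds nothing new); in H→B d L e, B is followed by d L e with FIRST {d}. Thus FOLLOW(B) = {d}.
FOLLOW(K): in S→H K d g, K is followed by d g with FIRST {d}; in H→K K d (occurrence 1), K is followed by K d with FIRST {d, g, h}; in H→K K d (occurrence 2), K is followed by d with FIRST {d}. Thus FOLLOW(K) = {d, g, h}.
FOLLOW(H): in S→H K d g, H is followed by K d g with FIRST {d, g, h}; in K→L H d g, H is followed by d g with FIRST {d}; in H→g H H d (occurrence 1), H is followed by H d with FIRST {d, g, h}; in H→g H H d (occurrence 2), H is followed by d with FIRST {d}. Thus FOLLOW(H) = {d, g, h}.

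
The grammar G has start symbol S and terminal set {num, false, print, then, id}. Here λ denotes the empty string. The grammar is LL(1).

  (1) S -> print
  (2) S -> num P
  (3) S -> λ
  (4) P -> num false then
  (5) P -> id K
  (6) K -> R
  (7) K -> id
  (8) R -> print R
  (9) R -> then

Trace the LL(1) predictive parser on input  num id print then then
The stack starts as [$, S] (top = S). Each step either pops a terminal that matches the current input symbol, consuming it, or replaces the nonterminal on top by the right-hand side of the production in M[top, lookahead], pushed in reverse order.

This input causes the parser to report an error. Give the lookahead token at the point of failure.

then

step 1: stack=$ S  input=num id print then then $  — expand S -> num P
step 2: stack=$ P num  input=num id print then then $  — match num
step 3: stack=$ P  input=id print then then $  — expand P -> id K
step 4: stack=$ K id  input=id print then then $  — match id
step 5: stack=$ K  input=print then then $  — expand K -> R
step 6: stack=$ R  input=print then then $  — expand R -> print R
step 7: stack=$ R print  input=print then then $  — match print
step 8: stack=$ R  input=then then $  — expand R -> then
step 9: stack=$ then  input=then then $  — match then
step 10: stack=$  input=then $  — error: stack empty but input remains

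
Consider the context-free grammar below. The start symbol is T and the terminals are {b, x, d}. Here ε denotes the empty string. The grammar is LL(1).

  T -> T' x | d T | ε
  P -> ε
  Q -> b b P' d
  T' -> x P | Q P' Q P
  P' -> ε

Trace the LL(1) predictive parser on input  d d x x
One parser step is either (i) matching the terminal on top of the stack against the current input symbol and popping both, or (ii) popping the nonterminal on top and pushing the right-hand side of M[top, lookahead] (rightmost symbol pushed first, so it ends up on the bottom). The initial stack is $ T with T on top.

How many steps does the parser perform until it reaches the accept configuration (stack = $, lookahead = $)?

step 1: stack=$ T  input=d d x x $  — expand T -> d T
step 2: stack=$ T d  input=d d x x $  — match d
step 3: stack=$ T  input=d x x $  — expand T -> d T
step 4: stack=$ T d  input=d x x $  — match d
step 5: stack=$ T  input=x x $  — expand T -> T' x
step 6: stack=$ x T'  input=x x $  — expand T' -> x P
step 7: stack=$ x P x  input=x x $  — match x
step 8: stack=$ x P  input=x $  — expand P -> ε
step 9: stack=$ x  input=x $  — match x
Accept reached after 9 steps.

9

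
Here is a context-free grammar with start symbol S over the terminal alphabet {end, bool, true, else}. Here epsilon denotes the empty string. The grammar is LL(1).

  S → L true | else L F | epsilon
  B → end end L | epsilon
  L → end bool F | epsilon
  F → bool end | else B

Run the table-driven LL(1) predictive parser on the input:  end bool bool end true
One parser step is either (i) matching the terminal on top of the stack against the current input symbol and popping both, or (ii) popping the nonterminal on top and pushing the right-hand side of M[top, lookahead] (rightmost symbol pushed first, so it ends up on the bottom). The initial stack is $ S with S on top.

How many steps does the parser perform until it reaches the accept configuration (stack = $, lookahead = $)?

8

     Stack              Input                     Action
  1  $ S                end bool bool end true $  expand S → L true
  2  $ true L           end bool bool end true $  expand L → end bool F
  3  $ true F bool end  end bool bool end true $  match end
  4  $ true F bool      bool bool end true $      match bool
  5  $ true F           bool end true $           expand F → bool end
  6  $ true end bool    bool end true $           match bool
  7  $ true end         end true $                match end
  8  $ true             true $                    match true
Accept reached after 8 steps.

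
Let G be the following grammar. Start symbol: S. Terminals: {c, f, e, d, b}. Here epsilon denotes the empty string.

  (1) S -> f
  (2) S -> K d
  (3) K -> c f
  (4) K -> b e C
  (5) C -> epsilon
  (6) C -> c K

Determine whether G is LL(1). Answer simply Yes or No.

FIRST(S) = {b, c, f}
FIRST(K) = {b, c}
FIRST(C) = {epsilon, c}
FOLLOW(S) = {$}
FOLLOW(K) = {d}
FOLLOW(C) = {d}
Each cell of M receives at most one production.

Yes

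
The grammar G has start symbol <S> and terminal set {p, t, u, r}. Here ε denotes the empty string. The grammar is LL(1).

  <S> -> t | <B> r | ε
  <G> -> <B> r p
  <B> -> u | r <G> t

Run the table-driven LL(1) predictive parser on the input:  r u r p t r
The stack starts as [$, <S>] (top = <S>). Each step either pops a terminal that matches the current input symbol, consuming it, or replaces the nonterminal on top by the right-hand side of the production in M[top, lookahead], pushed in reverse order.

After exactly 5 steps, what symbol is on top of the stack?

     Stack          Input          Action
  1  $ <S>          r u r p t r $  expand <S> -> <B> r
  2  $ r <B>        r u r p t r $  expand <B> -> r <G> t
  3  $ r t <G> r    r u r p t r $  match r
  4  $ r t <G>      u r p t r $    expand <G> -> <B> r p
  5  $ r t p r <B>  u r p t r $    expand <B> -> u
Stack after step 5: $ r t p r u (top = u).

u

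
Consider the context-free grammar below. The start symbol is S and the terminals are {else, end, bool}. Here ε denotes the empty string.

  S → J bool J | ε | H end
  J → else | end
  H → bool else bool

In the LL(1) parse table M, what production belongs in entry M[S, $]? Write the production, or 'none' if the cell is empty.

FIRST(J): from J→else we get {else}; from J→end we get {end}. So FIRST(J) = {else, end}.
FIRST(H): from H→bool else bool we get {bool}. So FIRST(H) = {bool}.
FIRST(S): from S→J bool J we get {else, end}; from S→ε we get {ε}; from S→H end we get {bool}. So FIRST(S) = {ε, bool, else, end}.
FOLLOW(S) includes $ since S is the start symbol.
FOLLOW(S): S appears on no right-hand side. Thus FOLLOW(S) = {$}.
For S → J bool J: FIRST(J bool J) = {else, end}, so it goes in M[S, t] for t ∈ {else, end}.
For S → ε: FIRST(ε) = {ε}, so it goes in M[S, t] for t ∈ {}; since ε ∈ FIRST, also for every t ∈ FOLLOW(S) = {$}.
For S → H end: FIRST(H end) = {bool}, so it goes in M[S, t] for t ∈ {bool}.

S → ε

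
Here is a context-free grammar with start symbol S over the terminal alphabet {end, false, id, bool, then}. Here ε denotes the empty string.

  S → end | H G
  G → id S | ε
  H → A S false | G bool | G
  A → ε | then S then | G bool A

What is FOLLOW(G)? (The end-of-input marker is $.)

{$, bool, false, id, then}

FIRST(G): from G→id S we get {id}; from G→ε we get {ε}. So FIRST(G) = {ε, id}.
FIRST(A): from A→ε we get {ε}; from A→then S then we get {then}; from A→G bool A we get {bool, id}. So FIRST(A) = {ε, bool, id, then}.
FIRST(S): from S→end we get {end}; from S→H G we get {ε, bool, end, false, id, then}. So FIRST(S) = {ε, bool, end, false, id, then}.
FIRST(H): from H→A S false we get {bool, end, false, id, then}; from H→G bool we get {bool, id}; from H→G we get {ε, id}. So FIRST(H) = {ε, bool, end, false, id, then}.
FOLLOW(S) includes $ since S is the start symbol.
FOLLOW(A): in H→A S false, A is followed by S false with FIRST {bool, end, false, id, then}; in A→G bool A, the suffix after A is empty (adds nothing new). Thus FOLLOW(A) = {bool, end, false, id, then}.
FOLLOW(S): in G→id S, the suffix after S is empty, so FOLLOW(S) ⊇ FOLLOW(G) = {$, bool, false, id, then}; in H→A S false, S is followed by false with FIRST {false}; in A→then S then, S is followed by then with FIRST {then}. Thus FOLLOW(S) = {$, bool, false, id, then}.
FOLLOW(H): in S→H G, H is followed by G with FIRST {ε, id}; in S→H G, the suffix after H is nullable, so FOLLOW(H) ⊇ FOLLOW(S) = {$, bool, false, id, then}. Thus FOLLOW(H) = {$, bool, false, id, then}.
FOLLOW(G): in S→H G, the suffix after G is empty, so FOLLOW(G) ⊇ FOLLOW(S) = {$, bool, false, id, then}; in H→G bool, G is followed by bool with FIRST {bool}; in H→G, the suffix after G is empty, so FOLLOW(G) ⊇ FOLLOW(H) = {$, bool, false, id, then}; in A→G bool A, G is followed by bool A with FIRST {bool}. Thus FOLLOW(G) = {$, bool, false, id, then}.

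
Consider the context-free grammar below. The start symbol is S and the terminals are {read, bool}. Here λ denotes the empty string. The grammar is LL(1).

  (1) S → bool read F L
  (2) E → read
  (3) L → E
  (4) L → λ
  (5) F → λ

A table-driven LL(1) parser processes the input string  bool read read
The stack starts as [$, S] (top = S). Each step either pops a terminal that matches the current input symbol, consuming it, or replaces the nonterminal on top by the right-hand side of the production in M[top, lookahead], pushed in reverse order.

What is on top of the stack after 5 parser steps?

     Stack            Input             Action
  1  $ S              bool read read $  expand S → bool read F L
  2  $ L F read bool  bool read read $  match bool
  3  $ L F read       read read $       match read
  4  $ L F            read $            expand F → λ
  5  $ L              read $            expand L → E
Stack after step 5: $ E (top = E).

E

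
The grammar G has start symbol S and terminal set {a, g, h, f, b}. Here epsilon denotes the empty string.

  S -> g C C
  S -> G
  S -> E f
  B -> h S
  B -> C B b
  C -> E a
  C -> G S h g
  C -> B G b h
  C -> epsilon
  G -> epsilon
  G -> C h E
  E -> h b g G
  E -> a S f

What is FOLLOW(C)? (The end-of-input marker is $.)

FIRST(E) = {a, h}
FIRST(S) = {epsilon, a, g, h}  (via G, E f)
FIRST(B) = {a, g, h}  (via C B b)
FIRST(C) = {epsilon, a, g, h}  (via E a, G S h g, B G b h)
FIRST(G) = {epsilon, a, g, h}  (via C h E)
FOLLOW(S) includes $ since S is the start symbol.
FOLLOW(B): in B->C B b, B is followed by b with FIRST {b}; in C->B G b h, B is followed by G b h with FIRST {a, b, g, h}. Thus FOLLOW(B) = {a, b, g, h}.
FOLLOW(S): in B->h S, the suffix after S is empty, so FOLLOW(S) ⊇ FOLLOW(B) = {a, b, g, h}; in C->G S h g, S is followed by h g with FIRST {h}; in E->a S f, S is followed by f with FIRST {f}. Thus FOLLOW(S) = {$, a, b, f, g, h}.
FOLLOW(C): in S->g C C (occurrence 1), C is followed by C with FIRST {epsilon, a, g, h}; in S->g C C (occurrence 1), the suffix after C is nullable, so FOLLOW(C) ⊇ FOLLOW(S) = {$, a, b, f, g, h}; in S->g C C (occurrence 2), the suffix after C is empty, so FOLLOW(C) ⊇ FOLLOW(S) = {$, a, b, f, g, h}; in B->C B b, C is followed by B b with FIRST {a, g, h}; in G->C h E, C is followed by h E with FIRST {h}. Thus FOLLOW(C) = {$, a, b, f, g, h}.
FOLLOW(G): in S->G, the suffix after G is empty, so FOLLOW(G) ⊇ FOLLOW(S) = {$, a, b, f, g, h}; in C->G S h g, G is followed by S h g with FIRST {a, g, h}; in C->B G b h, G is followed by b h with FIRST {b}; in E->h b g G, the suffix after G is empty, so FOLLOW(G) ⊇ FOLLOW(E) = {$, a, b, f, g, h}. Thus FOLLOW(G) = {$, a, b, f, g, h}.
FOLLOW(E): in S->E f, E is followed by f with FIRST {f}; in C->E a, E is followed by a with FIRST {a}; in G->C h E, the suffix after E is empty, so FOLLOW(E) ⊇ FOLLOW(G) = {$, a, b, f, g, h}. Thus FOLLOW(E) = {$, a, b, f, g, h}.

{$, a, b, f, g, h}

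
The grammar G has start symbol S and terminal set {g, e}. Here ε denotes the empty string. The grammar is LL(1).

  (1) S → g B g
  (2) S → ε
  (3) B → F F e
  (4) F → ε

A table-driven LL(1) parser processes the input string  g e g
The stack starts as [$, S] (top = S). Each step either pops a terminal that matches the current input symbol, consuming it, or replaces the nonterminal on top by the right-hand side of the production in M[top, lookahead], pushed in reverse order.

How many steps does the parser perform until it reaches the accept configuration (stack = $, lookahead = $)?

7

     Stack      Input    Action
  1  $ S        g e g $  expand S → g B g
  2  $ g B g    g e g $  match g
  3  $ g B      e g $    expand B → F F e
  4  $ g e F F  e g $    expand F → ε
  5  $ g e F    e g $    expand F → ε
  6  $ g e      e g $    match e
  7  $ g        g $      match g
Accept reached after 7 steps.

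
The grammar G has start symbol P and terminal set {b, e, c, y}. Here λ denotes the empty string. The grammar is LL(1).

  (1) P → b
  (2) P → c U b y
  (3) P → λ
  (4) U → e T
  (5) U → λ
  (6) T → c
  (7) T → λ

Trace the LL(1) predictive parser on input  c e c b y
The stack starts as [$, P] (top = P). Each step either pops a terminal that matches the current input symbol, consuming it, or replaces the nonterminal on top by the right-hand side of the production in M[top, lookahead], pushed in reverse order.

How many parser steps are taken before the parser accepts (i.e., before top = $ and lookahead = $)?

step 1: stack=$ P  input=c e c b y $  — expand P → c U b y
step 2: stack=$ y b U c  input=c e c b y $  — match c
step 3: stack=$ y b U  input=e c b y $  — expand U → e T
step 4: stack=$ y b T e  input=e c b y $  — match e
step 5: stack=$ y b T  input=c b y $  — expand T → c
step 6: stack=$ y b c  input=c b y $  — match c
step 7: stack=$ y b  input=b y $  — match b
step 8: stack=$ y  input=y $  — match y
Accept reached after 8 steps.

8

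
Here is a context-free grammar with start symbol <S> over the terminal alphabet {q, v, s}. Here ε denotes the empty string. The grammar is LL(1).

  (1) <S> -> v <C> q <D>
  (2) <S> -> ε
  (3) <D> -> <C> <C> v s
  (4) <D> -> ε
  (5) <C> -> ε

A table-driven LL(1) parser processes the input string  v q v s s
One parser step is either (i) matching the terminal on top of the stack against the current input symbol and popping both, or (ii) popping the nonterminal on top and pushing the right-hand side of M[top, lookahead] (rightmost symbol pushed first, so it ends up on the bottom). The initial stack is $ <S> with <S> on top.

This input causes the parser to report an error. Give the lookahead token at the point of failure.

      Stack          Input        Action
   1  $ <S>          v q v s s $  expand <S> -> v <C> q <D>
   2  $ <D> q <C> v  v q v s s $  match v
   3  $ <D> q <C>    q v s s $    expand <C> -> ε
   4  $ <D> q        q v s s $    match q
   5  $ <D>          v s s $      expand <D> -> <C> <C> v s
   6  $ s v <C> <C>  v s s $      expand <C> -> ε
   7  $ s v <C>      v s s $      expand <C> -> ε
   8  $ s v          v s s $      match v
   9  $ s            s s $        match s
  10  $              s $          error: stack empty but input remains

s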